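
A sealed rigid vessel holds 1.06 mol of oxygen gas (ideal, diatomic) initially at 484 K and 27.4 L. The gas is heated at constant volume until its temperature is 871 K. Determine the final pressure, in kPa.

280 kPa

P₁ = nRT₁/V₁ = 1.06×8.314×484/27.4 = 156 kPa.
Isochoric: V stays 27.4 L; P/T = const ⇒ T₂ = 871 K, P₂ = 280 kPa.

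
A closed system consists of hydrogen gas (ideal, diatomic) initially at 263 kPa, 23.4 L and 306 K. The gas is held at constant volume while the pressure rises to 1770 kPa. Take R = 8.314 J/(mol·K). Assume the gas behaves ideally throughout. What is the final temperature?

2060 K

Isochoric: V stays 23.4 L; P/T = const ⇒ T₂ = 2060 K, P₂ = 1770 kPa.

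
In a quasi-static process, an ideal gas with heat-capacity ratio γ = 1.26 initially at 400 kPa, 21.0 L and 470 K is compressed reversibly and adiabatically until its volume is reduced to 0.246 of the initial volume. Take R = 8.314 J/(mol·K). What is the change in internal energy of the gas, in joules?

n = P₁V₁/(RT₁) = 400×21.0/(8.314×470) = 2.15 mol.
Adiabatic: TV^(γ−1) = const ⇒ T₂ = 470×(4.07)^0.260 = 677 K; PV^γ = const ⇒ P₂ = 2340 kPa.
For an ideal gas ΔU = nCvΔT with Cv = R/(γ−1) = 32.0 J/(mol·K).
ΔU = 2.15×32.0×(677−470) = 14200 J.

14200 J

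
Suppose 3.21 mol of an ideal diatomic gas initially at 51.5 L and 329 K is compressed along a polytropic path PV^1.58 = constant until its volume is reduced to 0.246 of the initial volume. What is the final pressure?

P₁ = nRT₁/V₁ = 3.21×8.314×329/51.5 = 170 kPa.
Polytropic n=1.58: T₂ = T₁(V₁/V₂)^(n−1) = 329×(4.07)^0.58 = 742 K; P₂ = P₁(V₁/V₂)^n = 1560 kPa.

1560 kPa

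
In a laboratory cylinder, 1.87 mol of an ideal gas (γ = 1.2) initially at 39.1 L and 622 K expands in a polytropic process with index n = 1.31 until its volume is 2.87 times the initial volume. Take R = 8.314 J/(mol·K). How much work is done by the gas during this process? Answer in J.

8700 J

P₁ = nRT₁/V₁ = 1.87×8.314×622/39.1 = 247 kPa.
Polytropic n=1.31: T₂ = T₁(V₁/V₂)^(n−1) = 622×(0.348)^0.31 = 449 K; P₂ = P₁(V₁/V₂)^n = 62.1 kPa.
W = (P₁V₁−P₂V₂)/(n−1) = (247×39.1−62.1×112)/0.31 = 8700 J.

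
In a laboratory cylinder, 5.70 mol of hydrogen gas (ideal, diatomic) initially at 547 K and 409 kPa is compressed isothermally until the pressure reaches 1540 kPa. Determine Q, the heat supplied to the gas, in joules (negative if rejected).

V₁ = nRT₁/P₁ = 5.70×8.314×547/409 = 63.4 L.
Isothermal: T stays 547 K; PV = const ⇒ V₂ = 16.8 L, P₂ = 1540 kPa.
ΔU = 0 (ideal gas, T constant).
W = nRT ln(V₂/V₁) = 5.70×8.314×547×ln(0.266) = -34400 J.
Q = ΔU + W = -34400 J.

-34400 J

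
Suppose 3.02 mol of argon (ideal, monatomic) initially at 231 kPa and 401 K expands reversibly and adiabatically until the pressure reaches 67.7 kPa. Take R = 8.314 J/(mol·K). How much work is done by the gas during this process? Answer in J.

5860 J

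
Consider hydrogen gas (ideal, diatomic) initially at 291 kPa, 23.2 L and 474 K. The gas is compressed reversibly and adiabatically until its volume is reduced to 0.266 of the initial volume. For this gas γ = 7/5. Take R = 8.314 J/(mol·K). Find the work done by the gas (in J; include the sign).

n = P₁V₁/(RT₁) = 291×23.2/(8.314×474) = 1.71 mol.
Adiabatic: TV^(γ−1) = const ⇒ T₂ = 474×(3.76)^0.400 = 805 K; PV^γ = const ⇒ P₂ = 1860 kPa.
ΔU = nCvΔT = 1.71×20.8×(805−474) = 11800 J.
Q = 0 for an adiabatic process, so W = −ΔU = -11800 J.

-11800 J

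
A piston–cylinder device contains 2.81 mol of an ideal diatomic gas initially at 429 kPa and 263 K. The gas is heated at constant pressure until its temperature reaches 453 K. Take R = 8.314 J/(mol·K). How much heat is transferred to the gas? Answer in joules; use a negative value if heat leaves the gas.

15500 J

V₁ = nRT₁/P₁ = 2.81×8.314×263/429 = 14.3 L.
Isobaric: P stays 429 kPa; V/T = const ⇒ T₂ = 453 K, V₂ = 24.7 L.
W = PΔV = 429×(24.7−14.3) kPa·L = 4440 J.
ΔU = nCvΔT = 2.81×20.8×(453−263) = 11100 J.
Q = ΔU + W = nCpΔT = 15500 J.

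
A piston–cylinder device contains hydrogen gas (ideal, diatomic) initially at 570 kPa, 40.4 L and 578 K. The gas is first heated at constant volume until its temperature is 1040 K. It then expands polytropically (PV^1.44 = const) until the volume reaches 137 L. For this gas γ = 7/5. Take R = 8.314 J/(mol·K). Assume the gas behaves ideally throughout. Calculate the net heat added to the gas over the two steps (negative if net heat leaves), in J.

n = P₁V₁/(RT₁) = 570×40.4/(8.314×578) = 4.79 mol.
Step 1 — Isochoric: V stays 40.4 L; P/T = const ⇒ T₂ = 1040 K, P₂ = 1030 kPa.
W = 0 (no volume change).
ΔU = nCvΔT = 4.79×20.8×(1040−578) = 46000 J.
Q = ΔU = 46000 J.
State after step 1: P = 1030 kPa, V = 40.4 L, T = 1040 K.
Step 2 — Polytropic n=1.44: T₂ = T₁(V₁/V₂)^(n−1) = 1040×(0.295)^0.44 = 608 K; P₂ = P₁(V₁/V₂)^n = 177 kPa.
W = (P₁V₁−P₂V₂)/(n−1) = (1030×40.4−177×137)/0.44 = 39100 J.
ΔU = nCvΔT = 4.79×20.8×(608−1040) = -43100 J.
Q = ΔU + W = -3910 J.
Net over both steps: W = 39100 J, Q = 42100 J, ΔU = 2960 J.

42100 J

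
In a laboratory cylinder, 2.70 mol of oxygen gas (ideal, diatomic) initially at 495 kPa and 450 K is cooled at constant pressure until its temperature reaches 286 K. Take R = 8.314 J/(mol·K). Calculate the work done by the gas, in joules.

-3680 J

V₁ = nRT₁/P₁ = 2.70×8.314×450/495 = 20.4 L.
Isobaric: P stays 495 kPa; V/T = const ⇒ T₂ = 286 K, V₂ = 13.0 L.
W = PΔV = 495×(13.0−20.4) kPa·L = -3680 J.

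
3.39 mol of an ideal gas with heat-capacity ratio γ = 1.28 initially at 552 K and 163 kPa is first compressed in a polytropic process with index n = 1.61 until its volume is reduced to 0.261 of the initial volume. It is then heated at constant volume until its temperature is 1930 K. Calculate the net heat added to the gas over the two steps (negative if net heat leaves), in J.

V₁ = nRT₁/P₁ = 3.39×8.314×552/163 = 95.4 L.
Step 1 — Polytropic n=1.61: T₂ = T₁(V₁/V₂)^(n−1) = 552×(3.83)^0.61 = 1250 K; P₂ = P₁(V₁/V₂)^n = 1420 kPa.
W = (P₁V₁−P₂V₂)/(n−1) = (163×95.4−1420×24.9)/0.61 = -32400 J.
ΔU = nCvΔT = 3.39×29.7×(1250−552) = 70500 J.
Q = ΔU + W = 38100 J.
State after step 1: P = 1420 kPa, V = 24.9 L, T = 1250 K.
Step 2 — Isochoric: V stays 24.9 L; P/T = const ⇒ T₂ = 1930 K, P₂ = 2180 kPa.
W = 0 (no volume change).
ΔU = nCvΔT = 3.39×29.7×(1930−1250) = 68200 J.
Q = ΔU = 68200 J.
Net over both steps: W = -32400 J, Q = 106000 J, ΔU = 139000 J.

106000 J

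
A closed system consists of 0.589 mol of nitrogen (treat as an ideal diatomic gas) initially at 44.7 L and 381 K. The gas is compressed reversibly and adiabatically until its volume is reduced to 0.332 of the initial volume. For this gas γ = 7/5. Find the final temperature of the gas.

P₁ = nRT₁/V₁ = 0.589×8.314×381/44.7 = 41.7 kPa.
Adiabatic: TV^(γ−1) = const ⇒ T₂ = 381×(3.01)^0.400 = 592 K; PV^γ = const ⇒ P₂ = 195 kPa.

592 K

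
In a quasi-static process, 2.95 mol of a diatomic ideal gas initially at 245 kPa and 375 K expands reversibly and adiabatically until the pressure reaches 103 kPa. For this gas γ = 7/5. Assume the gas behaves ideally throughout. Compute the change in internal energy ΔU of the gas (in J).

-5040 J

V₁ = nRT₁/P₁ = 2.95×8.314×375/245 = 37.5 L.
Adiabatic: T₂/T₁ = (P₂/P₁)^((γ−1)/γ) ⇒ T₂ = 375×(0.420)^0.286 = 293 K; V₂ = 69.7 L.
For an ideal gas ΔU = nCvΔT with Cv = (5/2)R = 20.8 J/(mol·K).
ΔU = 2.95×20.8×(293−375) = -5040 J.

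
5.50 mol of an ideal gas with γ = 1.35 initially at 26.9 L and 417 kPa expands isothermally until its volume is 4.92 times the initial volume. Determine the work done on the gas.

T₁ = P₁V₁/(nR) = 417×26.9/(5.50×8.314) = 245 K.
Isothermal: T stays 245 K; PV = const ⇒ V₂ = 132 L, P₂ = 84.8 kPa.
W = nRT ln(V₂/V₁) = 5.50×8.314×245×ln(4.92) = 17900 J.
Work done on the gas = −W_by = -17900 J.

-17900 J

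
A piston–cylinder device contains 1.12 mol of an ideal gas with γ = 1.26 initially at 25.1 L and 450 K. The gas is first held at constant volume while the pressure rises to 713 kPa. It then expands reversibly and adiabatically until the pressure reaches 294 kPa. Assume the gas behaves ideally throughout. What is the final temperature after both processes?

1600 K

P₁ = nRT₁/V₁ = 1.12×8.314×450/25.1 = 167 kPa.
Step 1 — Isochoric: V stays 25.1 L; P/T = const ⇒ T₂ = 1920 K, P₂ = 713 kPa.
W = 0 (no volume change).
ΔU = nCvΔT = 1.12×32.0×(1920−450) = 52700 J.
Q = ΔU = 52700 J.
State after step 1: P = 713 kPa, V = 25.1 L, T = 1920 K.
Step 2 — Adiabatic: T₂/T₁ = (P₂/P₁)^((γ−1)/γ) ⇒ T₂ = 1920×(0.412)^0.206 = 1600 K; V₂ = 50.7 L.
ΔU = nCvΔT = 1.12×32.0×(1600−1920) = -11500 J.
Q = 0 for an adiabatic process, so W = −ΔU = 11500 J.
Net over both steps: W = 11500 J, Q = 52700 J, ΔU = 41200 J.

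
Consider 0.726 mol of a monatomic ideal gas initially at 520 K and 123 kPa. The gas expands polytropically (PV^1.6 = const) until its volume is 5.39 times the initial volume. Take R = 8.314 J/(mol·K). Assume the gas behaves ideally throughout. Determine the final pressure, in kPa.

8.31 kPa

V₁ = nRT₁/P₁ = 0.726×8.314×520/123 = 25.5 L.
Polytropic n=1.6: T₂ = T₁(V₁/V₂)^(n−1) = 520×(0.186)^0.60 = 189 K; P₂ = P₁(V₁/V₂)^n = 8.31 kPa.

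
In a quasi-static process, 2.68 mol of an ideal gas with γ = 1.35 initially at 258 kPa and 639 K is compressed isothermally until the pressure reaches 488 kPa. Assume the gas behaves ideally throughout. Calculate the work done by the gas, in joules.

V₁ = nRT₁/P₁ = 2.68×8.314×639/258 = 55.2 L.
Isothermal: T stays 639 K; PV = const ⇒ V₂ = 29.2 L, P₂ = 488 kPa.
W = nRT ln(V₂/V₁) = 2.68×8.314×639×ln(0.529) = -9070 J.

-9070 J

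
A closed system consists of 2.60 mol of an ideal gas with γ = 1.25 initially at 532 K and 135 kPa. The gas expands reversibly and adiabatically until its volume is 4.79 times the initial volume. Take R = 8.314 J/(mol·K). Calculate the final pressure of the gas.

V₁ = nRT₁/P₁ = 2.60×8.314×532/135 = 85.2 L.
Adiabatic: TV^(γ−1) = const ⇒ T₂ = 532×(0.209)^0.250 = 360 K; PV^γ = const ⇒ P₂ = 19.1 kPa.

19.1 kPa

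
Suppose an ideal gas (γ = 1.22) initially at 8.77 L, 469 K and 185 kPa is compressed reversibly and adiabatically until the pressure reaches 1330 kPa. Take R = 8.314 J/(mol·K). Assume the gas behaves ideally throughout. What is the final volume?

1.74 L

Adiabatic: T₂/T₁ = (P₂/P₁)^((γ−1)/γ) ⇒ T₂ = 469×(7.19)^0.180 = 669 K; V₂ = 1.74 L.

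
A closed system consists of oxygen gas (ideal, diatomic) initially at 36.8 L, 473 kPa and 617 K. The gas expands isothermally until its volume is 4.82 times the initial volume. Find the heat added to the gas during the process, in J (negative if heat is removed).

n = P₁V₁/(RT₁) = 473×36.8/(8.314×617) = 3.39 mol.
Isothermal: T stays 617 K; PV = const ⇒ V₂ = 177 L, P₂ = 98.1 kPa.
ΔU = 0 (ideal gas, T constant).
W = nRT ln(V₂/V₁) = 3.39×8.314×617×ln(4.82) = 27400 J.
Q = ΔU + W = 27400 J.

27400 J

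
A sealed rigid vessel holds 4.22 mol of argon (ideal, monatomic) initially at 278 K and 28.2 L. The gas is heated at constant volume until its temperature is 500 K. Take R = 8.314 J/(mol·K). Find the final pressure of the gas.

622 kPa

P₁ = nRT₁/V₁ = 4.22×8.314×278/28.2 = 346 kPa.
Isochoric: V stays 28.2 L; P/T = const ⇒ T₂ = 500 K, P₂ = 622 kPa.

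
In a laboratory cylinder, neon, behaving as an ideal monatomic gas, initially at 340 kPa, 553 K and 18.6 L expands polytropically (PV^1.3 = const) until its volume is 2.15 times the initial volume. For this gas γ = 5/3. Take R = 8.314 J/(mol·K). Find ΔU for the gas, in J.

n = P₁V₁/(RT₁) = 340×18.6/(8.314×553) = 1.38 mol.
Polytropic n=1.3: T₂ = T₁(V₁/V₂)^(n−1) = 553×(0.465)^0.30 = 440 K; P₂ = P₁(V₁/V₂)^n = 126 kPa.
For an ideal gas ΔU = nCvΔT with Cv = (3/2)R = 12.5 J/(mol·K).
ΔU = 1.38×12.5×(440−553) = -1950 J.

-1950 J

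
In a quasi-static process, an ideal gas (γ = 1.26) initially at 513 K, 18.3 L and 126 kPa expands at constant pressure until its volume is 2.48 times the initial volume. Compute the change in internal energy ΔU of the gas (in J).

13100 J

n = P₁V₁/(RT₁) = 126×18.3/(8.314×513) = 0.541 mol.
Isobaric: P stays 126 kPa; V/T = const ⇒ T₂ = 1270 K, V₂ = 45.4 L.
For an ideal gas ΔU = nCvΔT with Cv = R/(γ−1) = 32.0 J/(mol·K).
ΔU = 0.541×32.0×(1270−513) = 13100 J.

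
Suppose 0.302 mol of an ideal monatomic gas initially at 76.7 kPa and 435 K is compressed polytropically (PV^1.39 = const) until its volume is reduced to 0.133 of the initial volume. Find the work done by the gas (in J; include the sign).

V₁ = nRT₁/P₁ = 0.302×8.314×435/76.7 = 14.2 L.
Polytropic n=1.39: T₂ = T₁(V₁/V₂)^(n−1) = 435×(7.52)^0.39 = 955 K; P₂ = P₁(V₁/V₂)^n = 1270 kPa.
W = (P₁V₁−P₂V₂)/(n−1) = (76.7×14.2−1270×1.89)/0.39 = -3350 J.

-3350 J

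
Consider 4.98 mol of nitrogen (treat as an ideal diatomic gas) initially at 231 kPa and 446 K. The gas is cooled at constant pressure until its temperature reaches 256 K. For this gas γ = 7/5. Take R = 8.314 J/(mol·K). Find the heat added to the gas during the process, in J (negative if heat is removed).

-27500 J

V₁ = nRT₁/P₁ = 4.98×8.314×446/231 = 79.9 L.
Isobaric: P stays 231 kPa; V/T = const ⇒ T₂ = 256 K, V₂ = 45.9 L.
W = PΔV = 231×(45.9−79.9) kPa·L = -7870 J.
ΔU = nCvΔT = 4.98×20.8×(256−446) = -19700 J.
Q = ΔU + W = nCpΔT = -27500 J.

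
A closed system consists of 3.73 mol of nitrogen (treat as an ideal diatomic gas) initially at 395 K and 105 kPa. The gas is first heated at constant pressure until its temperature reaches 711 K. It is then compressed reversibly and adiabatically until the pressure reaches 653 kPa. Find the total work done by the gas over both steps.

-28000 J

V₁ = nRT₁/P₁ = 3.73×8.314×395/105 = 117 L.
Step 1 — Isobaric: P stays 105 kPa; V/T = const ⇒ T₂ = 711 K, V₂ = 210 L.
W = PΔV = 105×(210−117) kPa·L = 9800 J.
ΔU = nCvΔT = 3.73×20.8×(711−395) = 24500 J.
Q = ΔU + W = nCpΔT = 34300 J.
State after step 1: P = 105 kPa, V = 210 L, T = 711 K.
Step 2 — Adiabatic: T₂/T₁ = (P₂/P₁)^((γ−1)/γ) ⇒ T₂ = 711×(6.22)^0.286 = 1200 K; V₂ = 56.9 L.
ΔU = nCvΔT = 3.73×20.8×(1200−711) = 37800 J.
Q = 0 for an adiabatic process, so W = −ΔU = -37800 J.
Net over both steps: W = -28000 J, Q = 34300 J, ΔU = 62300 J.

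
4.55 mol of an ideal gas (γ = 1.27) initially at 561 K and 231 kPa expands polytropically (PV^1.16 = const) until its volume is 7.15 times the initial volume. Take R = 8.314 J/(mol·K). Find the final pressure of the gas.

23.6 kPa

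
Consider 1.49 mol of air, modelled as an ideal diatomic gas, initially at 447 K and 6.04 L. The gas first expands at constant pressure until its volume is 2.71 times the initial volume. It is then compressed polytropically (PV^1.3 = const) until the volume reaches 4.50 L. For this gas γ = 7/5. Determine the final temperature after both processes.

1780 K

P₁ = nRT₁/V₁ = 1.49×8.314×447/6.04 = 917 kPa.
Step 1 — Isobaric: P stays 917 kPa; V/T = const ⇒ T₂ = 1210 K, V₂ = 16.4 L.
W = PΔV = 917×(16.4−6.04) kPa·L = 9470 J.
ΔU = nCvΔT = 1.49×20.8×(1210−447) = 23700 J.
Q = ΔU + W = nCpΔT = 33100 J.
State after step 1: P = 917 kPa, V = 16.4 L, T = 1210 K.
Step 2 — Polytropic n=1.3: T₂ = T₁(V₁/V₂)^(n−1) = 1210×(3.64)^0.30 = 1780 K; P₂ = P₁(V₁/V₂)^n = 4910 kPa.
W = (P₁V₁−P₂V₂)/(n−1) = (917×16.4−4910×4.50)/0.30 = -23700 J.
ΔU = nCvΔT = 1.49×20.8×(1780−1210) = 17700 J.
Q = ΔU + W = -5920 J.
Net over both steps: W = -14200 J, Q = 27200 J, ΔU = 41400 J.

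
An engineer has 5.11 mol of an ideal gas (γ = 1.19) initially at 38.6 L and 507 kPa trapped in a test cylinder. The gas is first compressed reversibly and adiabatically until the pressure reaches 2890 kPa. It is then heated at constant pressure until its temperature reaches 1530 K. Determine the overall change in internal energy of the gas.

T₁ = P₁V₁/(nR) = 507×38.6/(5.11×8.314) = 461 K.
Step 1 — Adiabatic: T₂/T₁ = (P₂/P₁)^((γ−1)/γ) ⇒ T₂ = 461×(5.70)^0.160 = 608 K; V₂ = 8.94 L.
ΔU = nCvΔT = 5.11×43.8×(608−461) = 33000 J.
Q = 0 for an adiabatic process, so W = −ΔU = -33000 J.
State after step 1: P = 2890 kPa, V = 8.94 L, T = 608 K.
Step 2 — Isobaric: P stays 2890 kPa; V/T = const ⇒ T₂ = 1530 K, V₂ = 22.5 L.
W = PΔV = 2890×(22.5−8.94) kPa·L = 39200 J.
ΔU = nCvΔT = 5.11×43.8×(1530−608) = 206000 J.
Q = ΔU + W = nCpΔT = 245000 J.
Net over both steps: W = 6170 J, Q = 245000 J, ΔU = 239000 J.

239000 J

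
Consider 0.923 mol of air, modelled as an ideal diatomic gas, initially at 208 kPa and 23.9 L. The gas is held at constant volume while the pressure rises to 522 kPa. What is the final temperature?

T₁ = P₁V₁/(nR) = 208×23.9/(0.923×8.314) = 648 K.
Isochoric: V stays 23.9 L; P/T = const ⇒ T₂ = 1630 K, P₂ = 522 kPa.

1630 K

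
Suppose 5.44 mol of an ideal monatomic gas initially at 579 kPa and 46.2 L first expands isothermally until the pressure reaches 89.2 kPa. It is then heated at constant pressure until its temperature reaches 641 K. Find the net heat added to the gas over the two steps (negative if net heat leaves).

55600 J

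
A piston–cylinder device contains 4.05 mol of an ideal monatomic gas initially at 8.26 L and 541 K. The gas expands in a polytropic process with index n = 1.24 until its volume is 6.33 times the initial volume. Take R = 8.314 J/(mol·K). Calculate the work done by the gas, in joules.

27200 J

P₁ = nRT₁/V₁ = 4.05×8.314×541/8.26 = 2210 kPa.
Polytropic n=1.24: T₂ = T₁(V₁/V₂)^(n−1) = 541×(0.158)^0.24 = 347 K; P₂ = P₁(V₁/V₂)^n = 224 kPa.
W = (P₁V₁−P₂V₂)/(n−1) = (2210×8.26−224×52.3)/0.24 = 27200 J.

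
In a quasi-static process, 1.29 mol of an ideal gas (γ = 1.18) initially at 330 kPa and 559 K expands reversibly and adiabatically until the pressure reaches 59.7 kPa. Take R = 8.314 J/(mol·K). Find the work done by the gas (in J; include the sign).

V₁ = nRT₁/P₁ = 1.29×8.314×559/330 = 18.2 L.
Adiabatic: T₂/T₁ = (P₂/P₁)^((γ−1)/γ) ⇒ T₂ = 559×(0.181)^0.153 = 431 K; V₂ = 77.4 L.
ΔU = nCvΔT = 1.29×46.2×(431−559) = -7650 J.
Q = 0 for an adiabatic process, so W = −ΔU = 7650 J.

7650 J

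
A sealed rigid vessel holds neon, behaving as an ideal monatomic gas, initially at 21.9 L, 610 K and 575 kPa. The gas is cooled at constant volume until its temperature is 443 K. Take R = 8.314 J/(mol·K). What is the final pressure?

Isochoric: V stays 21.9 L; P/T = const ⇒ T₂ = 443 K, P₂ = 418 kPa.

418 kPa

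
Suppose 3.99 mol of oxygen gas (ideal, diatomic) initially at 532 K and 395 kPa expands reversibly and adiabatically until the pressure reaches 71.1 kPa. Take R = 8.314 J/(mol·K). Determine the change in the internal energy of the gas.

V₁ = nRT₁/P₁ = 3.99×8.314×532/395 = 44.7 L.
Adiabatic: T₂/T₁ = (P₂/P₁)^((γ−1)/γ) ⇒ T₂ = 532×(0.180)^0.286 = 326 K; V₂ = 152 L.
For an ideal gas ΔU = nCvΔT with Cv = (5/2)R = 20.8 J/(mol·K).
ΔU = 3.99×20.8×(326−532) = -17100 J.

-17100 J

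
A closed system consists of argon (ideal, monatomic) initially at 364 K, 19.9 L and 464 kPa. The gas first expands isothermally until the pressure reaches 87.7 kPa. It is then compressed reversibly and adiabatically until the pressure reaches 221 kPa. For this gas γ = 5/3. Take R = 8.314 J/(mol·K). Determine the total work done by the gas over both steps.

n = P₁V₁/(RT₁) = 464×19.9/(8.314×364) = 3.05 mol.
Step 1 — Isothermal: T stays 364 K; PV = const ⇒ V₂ = 105 L, P₂ = 87.7 kPa.
ΔU = 0 (ideal gas, T constant).
W = nRT ln(V₂/V₁) = 3.05×8.314×364×ln(5.29) = 15400 J.
Q = ΔU + W = 15400 J.
State after step 1: P = 87.7 kPa, V = 105 L, T = 364 K.
Step 2 — Adiabatic: T₂/T₁ = (P₂/P₁)^((γ−1)/γ) ⇒ T₂ = 364×(2.52)^0.400 = 527 K; V₂ = 60.5 L.
ΔU = nCvΔT = 3.05×12.5×(527−364) = 6200 J.
Q = 0 for an adiabatic process, so W = −ΔU = -6200 J.
Net over both steps: W = 9190 J, Q = 15400 J, ΔU = 6200 J.

9190 J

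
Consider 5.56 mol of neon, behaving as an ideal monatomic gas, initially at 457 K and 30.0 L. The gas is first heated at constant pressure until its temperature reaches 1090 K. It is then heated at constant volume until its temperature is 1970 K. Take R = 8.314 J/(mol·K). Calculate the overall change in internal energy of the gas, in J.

105000 J

P₁ = nRT₁/V₁ = 5.56×8.314×457/30.0 = 704 kPa.
Step 1 — Isobaric: P stays 704 kPa; V/T = const ⇒ T₂ = 1090 K, V₂ = 71.6 L.
W = PΔV = 704×(71.6−30.0) kPa·L = 29300 J.
ΔU = nCvΔT = 5.56×12.5×(1090−457) = 43900 J.
Q = ΔU + W = nCpΔT = 73200 J.
State after step 1: P = 704 kPa, V = 71.6 L, T = 1090 K.
Step 2 — Isochoric: V stays 71.6 L; P/T = const ⇒ T₂ = 1970 K, P₂ = 1270 kPa.
W = 0 (no volume change).
ΔU = nCvΔT = 5.56×12.5×(1970−1090) = 61000 J.
Q = ΔU = 61000 J.
Net over both steps: W = 29300 J, Q = 134000 J, ΔU = 105000 J.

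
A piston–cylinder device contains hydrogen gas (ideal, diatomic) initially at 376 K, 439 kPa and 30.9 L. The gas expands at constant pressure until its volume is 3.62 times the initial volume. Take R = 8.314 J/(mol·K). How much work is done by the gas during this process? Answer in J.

n = P₁V₁/(RT₁) = 439×30.9/(8.314×376) = 4.34 mol.
Isobaric: P stays 439 kPa; V/T = const ⇒ T₂ = 1360 K, V₂ = 112 L.
W = PΔV = 439×(112−30.9) kPa·L = 35500 J.

35500 J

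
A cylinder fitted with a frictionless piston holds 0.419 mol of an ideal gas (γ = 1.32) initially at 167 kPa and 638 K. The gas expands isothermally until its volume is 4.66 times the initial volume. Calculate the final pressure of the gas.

35.8 kPa

V₁ = nRT₁/P₁ = 0.419×8.314×638/167 = 13.3 L.
Isothermal: T stays 638 K; PV = const ⇒ V₂ = 62.0 L, P₂ = 35.8 kPa.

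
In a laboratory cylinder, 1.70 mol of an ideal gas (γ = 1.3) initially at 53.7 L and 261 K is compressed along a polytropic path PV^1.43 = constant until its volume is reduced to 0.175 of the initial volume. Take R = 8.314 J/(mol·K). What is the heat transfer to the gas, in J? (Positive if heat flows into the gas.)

P₁ = nRT₁/V₁ = 1.70×8.314×261/53.7 = 68.7 kPa.
Polytropic n=1.43: T₂ = T₁(V₁/V₂)^(n−1) = 261×(5.71)^0.43 = 552 K; P₂ = P₁(V₁/V₂)^n = 831 kPa.
W = (P₁V₁−P₂V₂)/(n−1) = (68.7×53.7−831×9.40)/0.43 = -9570 J.
ΔU = nCvΔT = 1.70×27.7×(552−261) = 13700 J.
Q = ΔU + W = 4150 J.

4150 J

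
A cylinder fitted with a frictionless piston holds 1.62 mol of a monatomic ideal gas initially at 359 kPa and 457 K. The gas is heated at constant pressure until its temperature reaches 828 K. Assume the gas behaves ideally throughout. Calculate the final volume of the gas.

31.1 L

V₁ = nRT₁/P₁ = 1.62×8.314×457/359 = 17.1 L.
Isobaric: P stays 359 kPa; V/T = const ⇒ T₂ = 828 K, V₂ = 31.1 L.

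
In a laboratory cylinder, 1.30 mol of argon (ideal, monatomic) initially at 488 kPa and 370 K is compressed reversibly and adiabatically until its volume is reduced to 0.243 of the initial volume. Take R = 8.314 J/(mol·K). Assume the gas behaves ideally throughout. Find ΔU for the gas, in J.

9410 J

V₁ = nRT₁/P₁ = 1.30×8.314×370/488 = 8.19 L.
Adiabatic: TV^(γ−1) = const ⇒ T₂ = 370×(4.12)^0.667 = 950 K; PV^γ = const ⇒ P₂ = 5160 kPa.
For an ideal gas ΔU = nCvΔT with Cv = (3/2)R = 12.5 J/(mol·K).
ΔU = 1.30×12.5×(950−370) = 9410 J.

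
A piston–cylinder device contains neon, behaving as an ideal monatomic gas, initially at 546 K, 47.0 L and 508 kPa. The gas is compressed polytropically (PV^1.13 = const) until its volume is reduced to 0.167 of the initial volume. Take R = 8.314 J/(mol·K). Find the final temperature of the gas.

Polytropic n=1.13: T₂ = T₁(V₁/V₂)^(n−1) = 546×(5.99)^0.13 = 689 K; P₂ = P₁(V₁/V₂)^n = 3840 kPa.

689 K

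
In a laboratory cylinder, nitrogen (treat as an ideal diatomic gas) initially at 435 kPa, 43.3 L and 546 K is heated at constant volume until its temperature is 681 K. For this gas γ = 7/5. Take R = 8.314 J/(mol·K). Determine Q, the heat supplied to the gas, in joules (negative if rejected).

11600 J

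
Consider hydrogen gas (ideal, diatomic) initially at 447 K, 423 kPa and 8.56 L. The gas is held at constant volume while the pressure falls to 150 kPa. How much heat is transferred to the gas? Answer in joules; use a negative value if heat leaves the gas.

-5840 J

n = P₁V₁/(RT₁) = 423×8.56/(8.314×447) = 0.974 mol.
Isochoric: V stays 8.56 L; P/T = const ⇒ T₂ = 159 K, P₂ = 150 kPa.
W = 0 (no volume change).
ΔU = nCvΔT = 0.974×20.8×(159−447) = -5840 J.
Q = ΔU = -5840 J.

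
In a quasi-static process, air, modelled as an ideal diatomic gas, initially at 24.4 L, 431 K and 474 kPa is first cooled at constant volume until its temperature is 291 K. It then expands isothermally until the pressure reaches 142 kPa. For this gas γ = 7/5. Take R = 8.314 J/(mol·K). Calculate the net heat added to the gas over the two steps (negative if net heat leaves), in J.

n = P₁V₁/(RT₁) = 474×24.4/(8.314×431) = 3.23 mol.
Step 1 — Isochoric: V stays 24.4 L; P/T = const ⇒ T₂ = 291 K, P₂ = 320 kPa.
W = 0 (no volume change).
ΔU = nCvΔT = 3.23×20.8×(291−431) = -9390 J.
Q = ΔU = -9390 J.
State after step 1: P = 320 kPa, V = 24.4 L, T = 291 K.
Step 2 — Isothermal: T stays 291 K; PV = const ⇒ V₂ = 55.0 L, P₂ = 142 kPa.
ΔU = 0 (ideal gas, T constant).
W = nRT ln(V₂/V₁) = 3.23×8.314×291×ln(2.25) = 6350 J.
Q = ΔU + W = 6350 J.
Net over both steps: W = 6350 J, Q = -3050 J, ΔU = -9390 J.

-3050 J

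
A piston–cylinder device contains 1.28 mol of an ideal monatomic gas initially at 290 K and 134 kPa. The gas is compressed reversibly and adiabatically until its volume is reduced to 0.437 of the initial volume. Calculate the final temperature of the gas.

V₁ = nRT₁/P₁ = 1.28×8.314×290/134 = 23.0 L.
Adiabatic: TV^(γ−1) = const ⇒ T₂ = 290×(2.29)^0.667 = 504 K; PV^γ = const ⇒ P₂ = 532 kPa.

504 K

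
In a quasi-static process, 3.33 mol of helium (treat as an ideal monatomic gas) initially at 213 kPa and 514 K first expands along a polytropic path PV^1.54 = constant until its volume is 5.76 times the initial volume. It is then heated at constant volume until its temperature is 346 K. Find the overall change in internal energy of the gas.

V₁ = nRT₁/P₁ = 3.33×8.314×514/213 = 66.8 L.
Step 1 — Polytropic n=1.54: T₂ = T₁(V₁/V₂)^(n−1) = 514×(0.174)^0.54 = 200 K; P₂ = P₁(V₁/V₂)^n = 14.4 kPa.
W = (P₁V₁−P₂V₂)/(n−1) = (213×66.8−14.4×385)/0.54 = 16100 J.
ΔU = nCvΔT = 3.33×12.5×(200−514) = -13100 J.
Q = ΔU + W = 3060 J.
State after step 1: P = 14.4 kPa, V = 385 L, T = 200 K.
Step 2 — Isochoric: V stays 385 L; P/T = const ⇒ T₂ = 346 K, P₂ = 24.9 kPa.
W = 0 (no volume change).
ΔU = nCvΔT = 3.33×12.5×(346−200) = 6080 J.
Q = ΔU = 6080 J.
Net over both steps: W = 16100 J, Q = 9140 J, ΔU = -6980 J.

-6980 J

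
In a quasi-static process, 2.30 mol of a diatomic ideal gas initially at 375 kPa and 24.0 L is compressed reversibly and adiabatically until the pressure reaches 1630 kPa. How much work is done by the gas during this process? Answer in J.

T₁ = P₁V₁/(nR) = 375×24.0/(2.30×8.314) = 471 K.
Adiabatic: T₂/T₁ = (P₂/P₁)^((γ−1)/γ) ⇒ T₂ = 471×(4.35)^0.286 = 716 K; V₂ = 8.40 L.
ΔU = nCvΔT = 2.30×20.8×(716−471) = 11700 J.
Q = 0 for an adiabatic process, so W = −ΔU = -11700 J.

-11700 J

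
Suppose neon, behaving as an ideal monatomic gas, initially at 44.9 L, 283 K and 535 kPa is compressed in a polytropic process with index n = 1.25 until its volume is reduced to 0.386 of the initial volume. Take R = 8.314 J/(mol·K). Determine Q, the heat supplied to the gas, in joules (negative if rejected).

-16100 J

n = P₁V₁/(RT₁) = 535×44.9/(8.314×283) = 10.2 mol.
Polytropic n=1.25: T₂ = T₁(V₁/V₂)^(n−1) = 283×(2.59)^0.25 = 359 K; P₂ = P₁(V₁/V₂)^n = 1760 kPa.
W = (P₁V₁−P₂V₂)/(n−1) = (535×44.9−1760×17.3)/0.25 = -25800 J.
ΔU = nCvΔT = 10.2×12.5×(359−283) = 9680 J.
Q = ΔU + W = -16100 J.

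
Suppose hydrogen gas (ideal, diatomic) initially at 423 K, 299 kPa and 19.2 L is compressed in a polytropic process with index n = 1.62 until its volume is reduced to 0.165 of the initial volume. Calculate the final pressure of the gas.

5540 kPa

Polytropic n=1.62: T₂ = T₁(V₁/V₂)^(n−1) = 423×(6.06)^0.62 = 1290 K; P₂ = P₁(V₁/V₂)^n = 5540 kPa.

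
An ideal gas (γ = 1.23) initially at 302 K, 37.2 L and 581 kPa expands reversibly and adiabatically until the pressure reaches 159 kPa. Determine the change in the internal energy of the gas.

-20200 J

n = P₁V₁/(RT₁) = 581×37.2/(8.314×302) = 8.61 mol.
Adiabatic: T₂/T₁ = (P₂/P₁)^((γ−1)/γ) ⇒ T₂ = 302×(0.274)^0.187 = 237 K; V₂ = 107 L.
For an ideal gas ΔU = nCvΔT with Cv = R/(γ−1) = 36.1 J/(mol·K).
ΔU = 8.61×36.1×(237−302) = -20200 J.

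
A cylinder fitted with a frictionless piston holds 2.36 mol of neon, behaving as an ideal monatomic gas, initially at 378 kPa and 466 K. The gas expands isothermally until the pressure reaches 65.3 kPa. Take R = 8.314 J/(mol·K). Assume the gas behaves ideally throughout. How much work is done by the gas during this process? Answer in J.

16100 J

V₁ = nRT₁/P₁ = 2.36×8.314×466/378 = 24.2 L.
Isothermal: T stays 466 K; PV = const ⇒ V₂ = 140 L, P₂ = 65.3 kPa.
W = nRT ln(V₂/V₁) = 2.36×8.314×466×ln(5.79) = 16100 J.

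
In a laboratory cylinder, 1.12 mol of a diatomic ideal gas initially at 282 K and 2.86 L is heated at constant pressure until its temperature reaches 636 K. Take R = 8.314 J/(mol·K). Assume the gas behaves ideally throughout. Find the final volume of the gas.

P₁ = nRT₁/V₁ = 1.12×8.314×282/2.86 = 918 kPa.
Isobaric: P stays 918 kPa; V/T = const ⇒ T₂ = 636 K, V₂ = 6.45 L.

6.45 L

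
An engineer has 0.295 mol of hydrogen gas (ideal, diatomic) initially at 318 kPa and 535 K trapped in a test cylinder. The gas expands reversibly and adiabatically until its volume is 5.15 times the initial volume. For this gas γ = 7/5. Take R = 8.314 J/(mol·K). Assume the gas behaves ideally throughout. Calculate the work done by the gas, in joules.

V₁ = nRT₁/P₁ = 0.295×8.314×535/318 = 4.13 L.
Adiabatic: TV^(γ−1) = const ⇒ T₂ = 535×(0.194)^0.400 = 278 K; PV^γ = const ⇒ P₂ = 32.1 kPa.
ΔU = nCvΔT = 0.295×20.8×(278−535) = -1580 J.
Q = 0 for an adiabatic process, so W = −ΔU = 1580 J.

1580 J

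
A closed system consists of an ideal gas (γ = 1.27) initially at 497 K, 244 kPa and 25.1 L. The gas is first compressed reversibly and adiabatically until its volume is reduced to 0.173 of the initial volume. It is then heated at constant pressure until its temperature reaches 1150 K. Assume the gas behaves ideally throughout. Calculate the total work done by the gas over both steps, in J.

n = P₁V₁/(RT₁) = 244×25.1/(8.314×497) = 1.48 mol.
Step 1 — Adiabatic: TV^(γ−1) = const ⇒ T₂ = 497×(5.78)^0.270 = 798 K; PV^γ = const ⇒ P₂ = 2270 kPa.
ΔU = nCvΔT = 1.48×30.8×(798−497) = 13700 J.
Q = 0 for an adiabatic process, so W = −ΔU = -13700 J.
State after step 1: P = 2270 kPa, V = 4.34 L, T = 798 K.
Step 2 — Isobaric: P stays 2270 kPa; V/T = const ⇒ T₂ = 1150 K, V₂ = 6.26 L.
W = PΔV = 2270×(6.26−4.34) kPa·L = 4340 J.
ΔU = nCvΔT = 1.48×30.8×(1150−798) = 16100 J.
Q = ΔU + W = nCpΔT = 20400 J.
Net over both steps: W = -9410 J, Q = 20400 J, ΔU = 29800 J.

-9410 J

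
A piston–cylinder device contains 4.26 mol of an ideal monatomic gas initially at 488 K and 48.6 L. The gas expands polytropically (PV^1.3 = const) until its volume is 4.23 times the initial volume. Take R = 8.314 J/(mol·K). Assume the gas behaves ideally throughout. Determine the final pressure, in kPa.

54.5 kPa

P₁ = nRT₁/V₁ = 4.26×8.314×488/48.6 = 356 kPa.
Polytropic n=1.3: T₂ = T₁(V₁/V₂)^(n−1) = 488×(0.236)^0.30 = 317 K; P₂ = P₁(V₁/V₂)^n = 54.5 kPa.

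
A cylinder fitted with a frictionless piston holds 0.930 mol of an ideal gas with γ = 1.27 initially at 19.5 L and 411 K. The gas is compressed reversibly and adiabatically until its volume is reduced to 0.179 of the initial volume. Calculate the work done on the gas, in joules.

P₁ = nRT₁/V₁ = 0.930×8.314×411/19.5 = 163 kPa.
Adiabatic: TV^(γ−1) = const ⇒ T₂ = 411×(5.59)^0.270 = 654 K; PV^γ = const ⇒ P₂ = 1450 kPa.
ΔU = nCvΔT = 0.930×30.8×(654−411) = 6960 J.
Q = 0 for an adiabatic process, so W = −ΔU = -6960 J.
Work done on the gas = −W_by = 6960 J.

6960 J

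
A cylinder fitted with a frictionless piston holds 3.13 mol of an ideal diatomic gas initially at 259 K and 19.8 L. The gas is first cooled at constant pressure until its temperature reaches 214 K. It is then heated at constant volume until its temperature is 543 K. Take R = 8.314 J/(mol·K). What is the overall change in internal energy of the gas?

18500 J

P₁ = nRT₁/V₁ = 3.13×8.314×259/19.8 = 340 kPa.
Step 1 — Isobaric: P stays 340 kPa; V/T = const ⇒ T₂ = 214 K, V₂ = 16.4 L.
W = PΔV = 340×(16.4−19.8) kPa·L = -1170 J.
ΔU = nCvΔT = 3.13×20.8×(214−259) = -2930 J.
Q = ΔU + W = nCpΔT = -4100 J.
State after step 1: P = 340 kPa, V = 16.4 L, T = 214 K.
Step 2 — Isochoric: V stays 16.4 L; P/T = const ⇒ T₂ = 543 K, P₂ = 864 kPa.
W = 0 (no volume change).
ΔU = nCvΔT = 3.13×20.8×(543−214) = 21400 J.
Q = ΔU = 21400 J.
Net over both steps: W = -1170 J, Q = 17300 J, ΔU = 18500 J.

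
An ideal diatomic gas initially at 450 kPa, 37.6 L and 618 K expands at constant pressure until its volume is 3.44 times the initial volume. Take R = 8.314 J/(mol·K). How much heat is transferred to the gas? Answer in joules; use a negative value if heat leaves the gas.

144000 J

n = P₁V₁/(RT₁) = 450×37.6/(8.314×618) = 3.29 mol.
Isobaric: P stays 450 kPa; V/T = const ⇒ T₂ = 2130 K, V₂ = 129 L.
W = PΔV = 450×(129−37.6) kPa·L = 41300 J.
ΔU = nCvΔT = 3.29×20.8×(2130−618) = 103000 J.
Q = ΔU + W = nCpΔT = 144000 J.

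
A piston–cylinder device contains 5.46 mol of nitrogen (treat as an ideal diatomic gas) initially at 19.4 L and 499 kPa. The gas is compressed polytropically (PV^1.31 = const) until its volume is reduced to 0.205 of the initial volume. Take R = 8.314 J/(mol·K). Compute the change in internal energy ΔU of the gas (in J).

T₁ = P₁V₁/(nR) = 499×19.4/(5.46×8.314) = 213 K.
Polytropic n=1.31: T₂ = T₁(V₁/V₂)^(n−1) = 213×(4.88)^0.31 = 349 K; P₂ = P₁(V₁/V₂)^n = 3980 kPa.
For an ideal gas ΔU = nCvΔT with Cv = (5/2)R = 20.8 J/(mol·K).
ΔU = 5.46×20.8×(349−213) = 15400 J.

15400 J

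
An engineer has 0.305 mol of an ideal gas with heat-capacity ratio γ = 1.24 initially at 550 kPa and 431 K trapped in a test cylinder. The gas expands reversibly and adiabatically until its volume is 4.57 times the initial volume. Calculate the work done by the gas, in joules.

1390 J

V₁ = nRT₁/P₁ = 0.305×8.314×431/550 = 1.99 L.
Adiabatic: TV^(γ−1) = const ⇒ T₂ = 431×(0.219)^0.240 = 299 K; PV^γ = const ⇒ P₂ = 83.6 kPa.
ΔU = nCvΔT = 0.305×34.6×(299−431) = -1390 J.
Q = 0 for an adiabatic process, so W = −ΔU = 1390 J.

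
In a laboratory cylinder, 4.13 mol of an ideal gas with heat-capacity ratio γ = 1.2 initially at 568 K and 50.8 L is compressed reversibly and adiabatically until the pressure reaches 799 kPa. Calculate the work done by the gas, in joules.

-12700 J

P₁ = nRT₁/V₁ = 4.13×8.314×568/50.8 = 384 kPa.
Adiabatic: T₂/T₁ = (P₂/P₁)^((γ−1)/γ) ⇒ T₂ = 568×(2.08)^0.167 = 642 K; V₂ = 27.6 L.
ΔU = nCvΔT = 4.13×41.6×(642−568) = 12700 J.
Q = 0 for an adiabatic process, so W = −ΔU = -12700 J.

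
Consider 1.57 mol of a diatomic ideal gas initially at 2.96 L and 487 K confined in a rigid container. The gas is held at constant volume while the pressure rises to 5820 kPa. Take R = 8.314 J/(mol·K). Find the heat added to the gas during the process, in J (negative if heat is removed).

27200 J

P₁ = nRT₁/V₁ = 1.57×8.314×487/2.96 = 2150 kPa.
Isochoric: V stays 2.96 L; P/T = const ⇒ T₂ = 1320 K, P₂ = 5820 kPa.
W = 0 (no volume change).
ΔU = nCvΔT = 1.57×20.8×(1320−487) = 27200 J.
Q = ΔU = 27200 J.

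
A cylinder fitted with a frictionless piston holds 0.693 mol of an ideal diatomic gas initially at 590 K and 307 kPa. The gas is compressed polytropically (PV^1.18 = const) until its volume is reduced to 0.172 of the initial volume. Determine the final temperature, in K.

810 K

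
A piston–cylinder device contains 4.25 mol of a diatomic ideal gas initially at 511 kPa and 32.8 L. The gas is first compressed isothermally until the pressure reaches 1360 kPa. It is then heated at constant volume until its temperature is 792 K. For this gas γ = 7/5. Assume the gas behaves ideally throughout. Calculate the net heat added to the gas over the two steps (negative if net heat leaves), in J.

T₁ = P₁V₁/(nR) = 511×32.8/(4.25×8.314) = 474 K.
Step 1 — Isothermal: T stays 474 K; PV = const ⇒ V₂ = 12.3 L, P₂ = 1360 kPa.
ΔU = 0 (ideal gas, T constant).
W = nRT ln(V₂/V₁) = 4.25×8.314×474×ln(0.376) = -16400 J.
Q = ΔU + W = -16400 J.
State after step 1: P = 1360 kPa, V = 12.3 L, T = 474 K.
Step 2 — Isochoric: V stays 12.3 L; P/T = const ⇒ T₂ = 792 K, P₂ = 2270 kPa.
W = 0 (no volume change).
ΔU = nCvΔT = 4.25×20.8×(792−474) = 28100 J.
Q = ΔU = 28100 J.
Net over both steps: W = -16400 J, Q = 11700 J, ΔU = 28100 J.

11700 J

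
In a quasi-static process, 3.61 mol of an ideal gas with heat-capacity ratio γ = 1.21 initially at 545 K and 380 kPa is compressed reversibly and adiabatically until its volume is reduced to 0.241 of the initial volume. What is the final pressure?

V₁ = nRT₁/P₁ = 3.61×8.314×545/380 = 43.0 L.
Adiabatic: TV^(γ−1) = const ⇒ T₂ = 545×(4.15)^0.210 = 735 K; PV^γ = const ⇒ P₂ = 2130 kPa.

2130 kPa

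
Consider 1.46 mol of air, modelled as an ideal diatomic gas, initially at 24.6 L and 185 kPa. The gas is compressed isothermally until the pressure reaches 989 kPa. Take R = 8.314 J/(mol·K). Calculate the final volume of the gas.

4.60 L

T₁ = P₁V₁/(nR) = 185×24.6/(1.46×8.314) = 375 K.
Isothermal: T stays 375 K; PV = const ⇒ V₂ = 4.60 L, P₂ = 989 kPa.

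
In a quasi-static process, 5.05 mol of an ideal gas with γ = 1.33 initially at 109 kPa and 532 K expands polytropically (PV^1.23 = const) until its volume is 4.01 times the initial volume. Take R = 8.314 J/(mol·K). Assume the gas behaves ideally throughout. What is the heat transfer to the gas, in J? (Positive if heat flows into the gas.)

V₁ = nRT₁/P₁ = 5.05×8.314×532/109 = 205 L.
Polytropic n=1.23: T₂ = T₁(V₁/V₂)^(n−1) = 532×(0.249)^0.23 = 387 K; P₂ = P₁(V₁/V₂)^n = 19.7 kPa.
W = (P₁V₁−P₂V₂)/(n−1) = (109×205−19.7×822)/0.23 = 26600 J.
ΔU = nCvΔT = 5.05×25.2×(387−532) = -18500 J.
Q = ΔU + W = 8050 J.

8050 J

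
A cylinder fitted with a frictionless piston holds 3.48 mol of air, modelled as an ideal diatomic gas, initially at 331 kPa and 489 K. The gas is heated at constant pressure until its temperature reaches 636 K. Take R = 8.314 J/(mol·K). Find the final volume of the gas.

V₁ = nRT₁/P₁ = 3.48×8.314×489/331 = 42.7 L.
Isobaric: P stays 331 kPa; V/T = const ⇒ T₂ = 636 K, V₂ = 55.6 L.

55.6 L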